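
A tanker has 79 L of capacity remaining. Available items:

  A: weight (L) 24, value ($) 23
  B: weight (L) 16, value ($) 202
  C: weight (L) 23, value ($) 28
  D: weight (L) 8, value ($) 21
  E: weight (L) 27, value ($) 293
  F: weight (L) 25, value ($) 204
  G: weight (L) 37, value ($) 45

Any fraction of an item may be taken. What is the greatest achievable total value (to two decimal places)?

723.65

Order: B (202/16=12.62) > E (293/27=10.85) > F (204/25=8.16) > D (21/8=2.62) > C (28/23=1.22) > G (45/37=1.22) > A (23/24=0.96)
Fill: take B (16 @ 202) → take E (27 @ 293) → take F (25 @ 204) → take D (8 @ 21) → take 3/23 of C → 3.65; 79/79 used.
Total value = 723.65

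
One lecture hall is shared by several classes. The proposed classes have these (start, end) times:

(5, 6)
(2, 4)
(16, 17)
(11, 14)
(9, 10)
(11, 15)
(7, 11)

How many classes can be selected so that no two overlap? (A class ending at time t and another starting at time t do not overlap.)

5

By end time: (2,4), (5,6), (9,10), (7,11), (11,14), (11,15), (16,17).
Pick (2,4); next start ≥ 4 → (5,6); next start ≥ 6 → (9,10); next start ≥ 10 → (11,14); next start ≥ 14 → (16,17).
Selected 5 classes.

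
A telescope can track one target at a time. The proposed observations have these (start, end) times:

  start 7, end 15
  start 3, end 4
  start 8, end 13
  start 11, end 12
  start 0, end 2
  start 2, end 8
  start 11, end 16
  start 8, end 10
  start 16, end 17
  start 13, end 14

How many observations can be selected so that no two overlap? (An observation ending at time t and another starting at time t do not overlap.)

6

Sorted by end: (0,2)  (3,4)  (2,8)  (8,10)  (11,12)  (8,13)  (13,14)  (7,15)  (11,16)  (16,17)
take (0,2); take (3,4); take (8,10); take (11,12); take (13,14); take (16,17).
Selected 6 observations.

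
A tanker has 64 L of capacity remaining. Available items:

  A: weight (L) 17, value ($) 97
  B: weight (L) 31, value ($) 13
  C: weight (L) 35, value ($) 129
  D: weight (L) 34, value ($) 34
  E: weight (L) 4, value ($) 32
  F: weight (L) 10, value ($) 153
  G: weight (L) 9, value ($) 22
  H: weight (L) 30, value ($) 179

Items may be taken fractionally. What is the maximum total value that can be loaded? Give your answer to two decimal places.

Order: F (153/10=15.30) > E (32/4=8.00) > H (179/30=5.97) > A (97/17=5.71) > C (129/35=3.69) > G (22/9=2.44) > D (34/34=1.00) > B (13/31=0.42)
Fill: take F (10 @ 153) → take E (4 @ 32) → take H (30 @ 179) → take A (17 @ 97) → take 3/35 of C → 11.06; 64/64 used.
Total value = 472.06

472.06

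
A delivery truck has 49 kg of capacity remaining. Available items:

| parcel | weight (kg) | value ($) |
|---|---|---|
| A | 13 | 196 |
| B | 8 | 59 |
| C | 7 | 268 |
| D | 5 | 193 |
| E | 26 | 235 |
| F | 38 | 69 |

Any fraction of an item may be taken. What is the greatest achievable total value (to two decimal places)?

873.92

Ratios (sorted): D 38.60, C 38.29, A 15.08, E 9.04, B 7.38, F 1.82
take D (5 @ 193); take C (7 @ 268); take A (13 @ 196); take 24/26 of E → 216.92. Capacity used 49/49.
Total value = 873.92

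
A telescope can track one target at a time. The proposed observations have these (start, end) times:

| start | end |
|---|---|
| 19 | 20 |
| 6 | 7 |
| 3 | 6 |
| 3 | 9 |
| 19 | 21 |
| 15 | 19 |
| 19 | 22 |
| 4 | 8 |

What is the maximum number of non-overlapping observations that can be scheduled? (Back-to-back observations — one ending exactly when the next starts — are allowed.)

4

Sorted by end: (3,6)  (6,7)  (4,8)  (3,9)  (15,19)  (19,20)  (19,21)  (19,22)
take (3,6); take (6,7); take (15,19); take (19,20); skip (19,21).
Selected 4 observations.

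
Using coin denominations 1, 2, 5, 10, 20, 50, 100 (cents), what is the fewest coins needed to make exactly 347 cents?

7

Use the largest denomination that fits, subtract, and repeat.
347 = 3×100 + 2×20 + 1×5 + 1×2
Total coins = 3 + 2 + 1 + 1 = 7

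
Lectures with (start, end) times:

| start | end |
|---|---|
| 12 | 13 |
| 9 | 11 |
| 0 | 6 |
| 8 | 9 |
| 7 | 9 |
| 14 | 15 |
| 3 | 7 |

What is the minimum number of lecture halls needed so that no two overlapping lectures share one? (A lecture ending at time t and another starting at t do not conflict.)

Events (time:±→running): 0:+→1 3:+→2 … peak 2.

2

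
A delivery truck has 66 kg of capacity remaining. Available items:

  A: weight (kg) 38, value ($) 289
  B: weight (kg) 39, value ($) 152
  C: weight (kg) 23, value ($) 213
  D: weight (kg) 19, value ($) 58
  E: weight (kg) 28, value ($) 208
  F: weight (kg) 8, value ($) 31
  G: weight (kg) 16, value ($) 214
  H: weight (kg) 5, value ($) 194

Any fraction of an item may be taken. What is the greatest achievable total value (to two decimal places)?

Ratios (sorted): H 38.80, G 13.38, C 9.26, A 7.61, E 7.43, B 3.90, F 3.88, D 3.05
take H (5 @ 194); take G (16 @ 214); take C (23 @ 213); take 22/38 of A → 167.32. Capacity used 66/66.
Total value = 788.32

788.32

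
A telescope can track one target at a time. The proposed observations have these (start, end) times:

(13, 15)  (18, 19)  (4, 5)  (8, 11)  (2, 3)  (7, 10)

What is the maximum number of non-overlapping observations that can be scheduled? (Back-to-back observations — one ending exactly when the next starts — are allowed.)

Order by finish time; keep every interval that doesn't clash with the previous kept one.
Sorted by end: (2,3)  (4,5)  (7,10)  (8,11)  (13,15)  (18,19)
take (2,3); take (4,5); take (7,10); take (13,15); take (18,19).
Selected 5 observations.

5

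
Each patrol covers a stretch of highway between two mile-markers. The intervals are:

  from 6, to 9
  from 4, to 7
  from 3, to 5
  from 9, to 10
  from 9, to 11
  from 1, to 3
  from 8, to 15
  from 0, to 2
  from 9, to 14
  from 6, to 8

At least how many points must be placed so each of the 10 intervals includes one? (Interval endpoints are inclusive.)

4

Sort by right endpoint; whenever an interval is uncovered, place a point at its right end.
By right end: [0,2]  [1,3]  [3,5]  [4,7]  [6,8]  [6,9]  [9,10]  [9,11]  [9,14]  [8,15]
[0,2] uncovered → point at 2; [3,5] uncovered → point at 5; [6,8] uncovered → point at 8; [9,10] uncovered → point at 10.
Points: 2, 5, 8, 10 (4 total).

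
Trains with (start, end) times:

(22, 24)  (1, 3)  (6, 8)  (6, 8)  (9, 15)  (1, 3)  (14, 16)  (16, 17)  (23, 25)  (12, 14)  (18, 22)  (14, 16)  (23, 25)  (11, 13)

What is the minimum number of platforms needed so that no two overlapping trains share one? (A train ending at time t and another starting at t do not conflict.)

The answer is the maximum number of intervals overlapping at any instant.
Events (time:±→running): 1:+→1 1:+→2 3:-→1 3:-→0 6:+→1 6:+→2 8:-→1 8:-→0 9:+→1 11:+→2 12:+→3 … peak 3.

3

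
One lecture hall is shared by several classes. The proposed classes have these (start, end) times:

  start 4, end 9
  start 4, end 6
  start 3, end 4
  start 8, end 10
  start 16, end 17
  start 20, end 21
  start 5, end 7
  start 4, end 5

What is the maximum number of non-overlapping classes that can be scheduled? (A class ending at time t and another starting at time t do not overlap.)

6

Order by finish time; keep every interval that doesn't clash with the previous kept one.
Sorted by end: (3,4)  (4,5)  (4,6)  (5,7)  (4,9)  (8,10)  (16,17)  (20,21)
take (3,4); take (4,5); skip (4,6); take (5,7); take (8,10); take (16,17); take (20,21).
Selected 6 classes.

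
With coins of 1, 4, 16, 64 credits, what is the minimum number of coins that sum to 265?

7

Use the largest denomination that fits, subtract, and repeat.
265 − 4×64→9 − 2×4→1 − 1×1→0
Total coins = 4 + 2 + 1 = 7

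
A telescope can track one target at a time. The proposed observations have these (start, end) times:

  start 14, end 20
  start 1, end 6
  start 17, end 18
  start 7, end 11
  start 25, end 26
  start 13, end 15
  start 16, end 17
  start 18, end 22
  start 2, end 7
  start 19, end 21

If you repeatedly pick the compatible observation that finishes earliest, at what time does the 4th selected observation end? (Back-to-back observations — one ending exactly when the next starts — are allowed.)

By end time: (1,6), (2,7), (7,11), (13,15), (16,17), (17,18), (14,20), (19,21), (18,22), (25,26).
Pick (1,6); next start ≥ 6 → (7,11); next start ≥ 11 → (13,15); next start ≥ 15 → (16,17); next start ≥ 17 → (17,18); next start ≥ 18 → (19,21); next start ≥ 21 → (25,26).
Selected: (1,6) (7,11) (13,15) (16,17) (17,18) (19,21) (25,26)

17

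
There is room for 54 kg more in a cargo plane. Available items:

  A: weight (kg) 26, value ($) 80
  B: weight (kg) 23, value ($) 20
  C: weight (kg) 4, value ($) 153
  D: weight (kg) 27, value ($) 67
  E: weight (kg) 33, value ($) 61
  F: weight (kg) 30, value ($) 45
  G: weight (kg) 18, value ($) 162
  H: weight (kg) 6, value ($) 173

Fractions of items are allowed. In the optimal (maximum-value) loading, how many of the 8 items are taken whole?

4

Greedy by value/weight ratio, highest first.
Ratios (sorted): C 38.25, H 28.83, G 9.00, A 3.08, D 2.48, E 1.85, F 1.50, B 0.87
take C (4 @ 153); take H (6 @ 173); take G (18 @ 162); take A (26 @ 80). Capacity used 54/54.
4 item(s) taken whole.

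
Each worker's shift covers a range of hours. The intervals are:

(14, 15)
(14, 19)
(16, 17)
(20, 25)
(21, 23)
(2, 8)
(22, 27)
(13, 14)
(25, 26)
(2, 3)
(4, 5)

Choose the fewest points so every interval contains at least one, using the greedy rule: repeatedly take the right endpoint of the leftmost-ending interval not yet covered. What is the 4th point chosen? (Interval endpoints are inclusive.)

Process intervals by earliest right end; each time one isn't hit yet, stab at its right endpoint.
Sorted: [2,3] [4,5] [2,8] [13,14] [14,15] [16,17] [14,19] [21,23] [20,25] [25,26] [22,27]
{[2,3]} hit by 3; {[4,5],[2,8]} hit by 5; {[13,14],[14,15]} hit by 14; {[16,17],[14,19]} hit by 17; {[21,23],[20,25]} hit by 23; {[25,26],[22,27]} hit by 26.
Points: 3, 5, 14, 17, 23, 26 (6 total).

17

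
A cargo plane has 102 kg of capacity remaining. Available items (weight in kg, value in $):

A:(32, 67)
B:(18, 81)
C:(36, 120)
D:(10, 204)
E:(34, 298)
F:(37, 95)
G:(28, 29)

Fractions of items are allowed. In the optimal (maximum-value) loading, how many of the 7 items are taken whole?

4

Ratios (sorted): D 20.40, E 8.76, B 4.50, C 3.33, F 2.57, A 2.09, G 1.04
take D (10 @ 204); take E (34 @ 298); take B (18 @ 81); take C (36 @ 120); take 4/37 of F → 10.27. Capacity used 102/102.
4 item(s) taken whole; one partial (take 4/37 of F).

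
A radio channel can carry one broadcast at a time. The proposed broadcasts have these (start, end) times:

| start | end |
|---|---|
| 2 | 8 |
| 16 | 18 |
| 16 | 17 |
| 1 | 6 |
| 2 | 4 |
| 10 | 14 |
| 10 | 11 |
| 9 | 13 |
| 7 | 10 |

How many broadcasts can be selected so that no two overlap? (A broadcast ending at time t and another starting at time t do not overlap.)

By end time: (2,4), (1,6), (2,8), (7,10), (10,11), (9,13), (10,14), (16,17), (16,18).
Pick (2,4); next start ≥ 4 → (7,10); next start ≥ 10 → (10,11); next start ≥ 11 → (16,17).
Selected 4 broadcasts.

4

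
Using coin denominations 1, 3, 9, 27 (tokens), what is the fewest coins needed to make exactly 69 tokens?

Greedy: take as many of the largest coin as possible, then repeat with the remainder.
69 − 2×27→15 − 1×9→6 − 2×3→0
Total coins = 2 + 1 + 2 = 5

5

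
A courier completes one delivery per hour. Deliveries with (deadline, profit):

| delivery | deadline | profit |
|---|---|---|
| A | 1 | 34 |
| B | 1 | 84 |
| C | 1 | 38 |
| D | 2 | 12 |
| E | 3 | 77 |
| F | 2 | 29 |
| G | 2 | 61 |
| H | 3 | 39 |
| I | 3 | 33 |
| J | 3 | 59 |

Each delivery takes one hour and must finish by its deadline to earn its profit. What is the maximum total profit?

222

Take jobs in profit order; each goes to the latest open slot no later than its deadline.
By profit: B(d1,84), E(d3,77), G(d2,61), J(d3,59), H(d3,39), C(d1,38), A(d1,34), I(d3,33), F(d2,29), D(d2,12)
B→slot 1; E→slot 3; G→slot 2; J skipped; H skipped; C skipped; A skipped; I skipped; F skipped; D skipped.
Profit = 84 + 61 + 77 = 222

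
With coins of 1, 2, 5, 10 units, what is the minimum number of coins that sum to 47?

6

Greedy: take as many of the largest coin as possible, then repeat with the remainder.
47 = 4×10 + 1×5 + 1×2
Total coins = 4 + 1 + 1 = 6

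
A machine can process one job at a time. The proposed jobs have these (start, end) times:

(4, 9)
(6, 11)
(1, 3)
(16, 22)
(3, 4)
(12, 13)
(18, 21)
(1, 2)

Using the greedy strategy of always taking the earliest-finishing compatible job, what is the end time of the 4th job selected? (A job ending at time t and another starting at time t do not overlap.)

13

By end time: (1,2), (1,3), (3,4), (4,9), (6,11), (12,13), (18,21), (16,22).
Pick (1,2); next start ≥ 2 → (3,4); next start ≥ 4 → (4,9); next start ≥ 9 → (12,13); next start ≥ 13 → (18,21).
Selected: (1,2) (3,4) (4,9) (12,13) (18,21)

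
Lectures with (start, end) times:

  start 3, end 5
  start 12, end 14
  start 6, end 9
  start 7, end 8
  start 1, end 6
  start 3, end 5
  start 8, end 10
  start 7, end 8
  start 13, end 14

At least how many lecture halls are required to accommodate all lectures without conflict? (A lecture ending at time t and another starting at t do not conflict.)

3

Count concurrent intervals with a sweep; the peak is the room count.
starts: [1, 3, 3, 6, 7, 7, 8, 12, 13]
ends:   [5, 5, 6, 8, 8, 9, 10, 14, 14]
s1→1 s3→2 s3→3  — peak 3.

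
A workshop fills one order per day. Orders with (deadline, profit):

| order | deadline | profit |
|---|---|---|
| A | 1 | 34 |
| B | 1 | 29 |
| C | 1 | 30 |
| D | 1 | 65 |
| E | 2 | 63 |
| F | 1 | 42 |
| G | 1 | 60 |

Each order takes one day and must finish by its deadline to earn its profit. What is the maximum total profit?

Take jobs in profit order; each goes to the latest open slot no later than its deadline.
By profit: D(d1,65), E(d2,63), G(d1,60), F(d1,42), A(d1,34), C(d1,30), B(d1,29)
D→slot 1; E→slot 2; G skipped; F skipped; A skipped; C skipped; B skipped.
Profit = 65 + 63 = 128

128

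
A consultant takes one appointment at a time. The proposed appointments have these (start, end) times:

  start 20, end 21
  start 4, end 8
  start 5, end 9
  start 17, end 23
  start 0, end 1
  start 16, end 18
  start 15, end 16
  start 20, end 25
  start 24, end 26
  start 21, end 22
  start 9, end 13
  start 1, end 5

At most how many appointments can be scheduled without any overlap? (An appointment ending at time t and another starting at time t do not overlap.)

9

Sorted by end: (0,1)  (1,5)  (4,8)  (5,9)  (9,13)  (15,16)  (16,18)  (20,21)  (21,22)  (17,23)  (20,25)  (24,26)
take (0,1); take (1,5); skip (4,8); take (5,9); take (9,13); take (15,16); take (16,18); take (20,21); take (21,22); take (24,26).
Selected 9 appointments.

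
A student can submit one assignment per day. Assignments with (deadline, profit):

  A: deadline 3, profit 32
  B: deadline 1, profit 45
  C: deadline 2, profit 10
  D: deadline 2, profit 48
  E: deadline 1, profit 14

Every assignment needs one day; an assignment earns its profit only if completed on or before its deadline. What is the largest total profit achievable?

125

Profit order: D=48 B=45 A=32 E=14 C=10
Assign: D→slot 2, B→slot 1, A→slot 3, E skipped, C skipped.
Slots: [1:B] [2:D] [3:A]
Profit = 45 + 48 + 32 = 125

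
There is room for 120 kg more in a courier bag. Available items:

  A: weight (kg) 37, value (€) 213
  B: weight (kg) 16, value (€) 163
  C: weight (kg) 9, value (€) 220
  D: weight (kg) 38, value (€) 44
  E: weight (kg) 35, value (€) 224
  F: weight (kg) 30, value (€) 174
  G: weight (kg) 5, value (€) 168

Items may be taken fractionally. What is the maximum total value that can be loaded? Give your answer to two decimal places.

Greedy by value/weight ratio, highest first.
Ratios (sorted): G 33.60, C 24.44, B 10.19, E 6.40, F 5.80, A 5.76, D 1.16
take G (5 @ 168); take C (9 @ 220); take B (16 @ 163); take E (35 @ 224); take F (30 @ 174); take 25/37 of A → 143.92. Capacity used 120/120.
Total value = 1092.92

1092.92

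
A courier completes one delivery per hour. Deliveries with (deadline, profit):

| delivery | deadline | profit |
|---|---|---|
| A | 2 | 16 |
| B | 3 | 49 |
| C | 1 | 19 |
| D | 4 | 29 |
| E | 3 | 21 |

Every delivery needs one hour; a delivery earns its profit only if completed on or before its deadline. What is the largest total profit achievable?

118

Profit order: B=49 D=29 E=21 C=19 A=16
Assign: B→slot 3, D→slot 4, E→slot 2, C→slot 1, A skipped.
Slots: [1:C] [2:E] [3:B] [4:D]
Profit = 19 + 21 + 49 + 29 = 118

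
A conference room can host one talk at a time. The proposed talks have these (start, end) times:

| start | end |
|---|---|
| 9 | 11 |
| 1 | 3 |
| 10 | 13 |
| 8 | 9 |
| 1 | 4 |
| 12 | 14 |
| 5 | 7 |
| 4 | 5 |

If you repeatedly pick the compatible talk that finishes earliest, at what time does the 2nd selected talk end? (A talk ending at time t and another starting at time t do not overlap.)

Sorted by end: (1,3)  (1,4)  (4,5)  (5,7)  (8,9)  (9,11)  (10,13)  (12,14)
take (1,3); skip (1,4); take (4,5); take (5,7); take (8,9); take (9,11); take (12,14).
Selected: (1,3) (4,5) (5,7) (8,9) (9,11) (12,14)

5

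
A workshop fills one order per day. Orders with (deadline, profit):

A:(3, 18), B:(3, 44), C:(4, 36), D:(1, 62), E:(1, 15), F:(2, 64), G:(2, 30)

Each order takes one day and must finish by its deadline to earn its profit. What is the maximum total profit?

Take jobs in profit order; each goes to the latest open slot no later than its deadline.
Profit order: F=64 D=62 B=44 C=36 G=30 A=18 E=15
Assign: F→slot 2, D→slot 1, B→slot 3, C→slot 4, G skipped, A skipped, E skipped.
Slots: [1:D] [2:F] [3:B] [4:C]
Profit = 62 + 64 + 44 + 36 = 206

206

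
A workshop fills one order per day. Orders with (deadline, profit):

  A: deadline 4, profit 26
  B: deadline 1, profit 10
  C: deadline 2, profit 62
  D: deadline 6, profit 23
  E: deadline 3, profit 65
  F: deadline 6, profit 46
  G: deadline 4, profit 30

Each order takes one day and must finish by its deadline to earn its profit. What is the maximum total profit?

Profit order: E=65 C=62 F=46 G=30 A=26 D=23 B=10
Assign: E→slot 3, C→slot 2, F→slot 6, G→slot 4, A→slot 1, D→slot 5, B skipped.
Slots: [1:A] [2:C] [3:E] [4:G] [5:D] [6:F]
Profit = 26 + 62 + 65 + 30 + 23 + 46 = 252

252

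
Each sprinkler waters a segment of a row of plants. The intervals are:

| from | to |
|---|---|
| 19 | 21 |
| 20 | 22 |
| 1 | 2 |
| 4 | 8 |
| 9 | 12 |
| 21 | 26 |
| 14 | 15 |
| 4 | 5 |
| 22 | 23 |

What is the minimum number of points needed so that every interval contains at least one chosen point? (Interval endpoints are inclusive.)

6

By right end: [1,2]  [4,5]  [4,8]  [9,12]  [14,15]  [19,21]  [20,22]  [22,23]  [21,26]
[1,2] uncovered → point at 2; [4,5] uncovered → point at 5; [9,12] uncovered → point at 12; [14,15] uncovered → point at 15; [19,21] uncovered → point at 21; [22,23] uncovered → point at 23.
Points: 2, 5, 12, 15, 21, 23 (6 total).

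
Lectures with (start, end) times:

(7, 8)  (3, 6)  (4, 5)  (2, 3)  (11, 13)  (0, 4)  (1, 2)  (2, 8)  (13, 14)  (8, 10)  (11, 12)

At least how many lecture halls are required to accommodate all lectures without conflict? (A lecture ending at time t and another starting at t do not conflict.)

starts: [0, 1, 2, 2, 3, 4, 7, 8, 11, 11, 13]
ends:   [2, 3, 4, 5, 6, 8, 8, 10, 12, 13, 14]
s0→1 s1→2 e2→1 s2→2 s2→3  — peak 3.

3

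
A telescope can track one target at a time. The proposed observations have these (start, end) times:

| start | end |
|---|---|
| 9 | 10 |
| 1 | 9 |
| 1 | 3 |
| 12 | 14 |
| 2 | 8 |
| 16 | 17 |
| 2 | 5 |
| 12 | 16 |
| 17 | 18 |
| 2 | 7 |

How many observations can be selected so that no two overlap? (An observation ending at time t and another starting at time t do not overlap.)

5

Greedy by earliest finish: after sorting by end time, pick each interval compatible with the last pick.
Sorted by end: (1,3)  (2,5)  (2,7)  (2,8)  (1,9)  (9,10)  (12,14)  (12,16)  (16,17)  (17,18)
take (1,3); skip (2,5); skip (2,7); take (9,10); take (12,14); take (16,17); take (17,18).
Selected 5 observations.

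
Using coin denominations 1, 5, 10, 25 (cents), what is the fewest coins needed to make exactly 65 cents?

Use the largest denomination that fits, subtract, and repeat.
65 − 2×25→15 − 1×10→5 − 1×5→0
Total coins = 2 + 1 + 1 = 4

4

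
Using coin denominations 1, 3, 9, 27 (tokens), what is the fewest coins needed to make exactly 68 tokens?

6

68 − 2×27→14 − 1×9→5 − 1×3→2 − 2×1→0
Total coins = 2 + 1 + 1 + 2 = 6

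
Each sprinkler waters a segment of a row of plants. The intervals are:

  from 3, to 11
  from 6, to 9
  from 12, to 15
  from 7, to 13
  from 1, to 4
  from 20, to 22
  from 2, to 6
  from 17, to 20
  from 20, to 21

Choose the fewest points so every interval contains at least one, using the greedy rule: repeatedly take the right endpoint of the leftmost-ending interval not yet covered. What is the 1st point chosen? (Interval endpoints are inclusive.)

Sort by right endpoint; whenever an interval is uncovered, place a point at its right end.
Sorted: [1,4] [2,6] [6,9] [3,11] [7,13] [12,15] [17,20] [20,21] [20,22]
{[1,4],[2,6]} hit by 4; {[6,9],[3,11],[7,13]} hit by 9; {[12,15]} hit by 15; {[17,20],[20,21],[20,22]} hit by 20.
Points: 4, 9, 15, 20 (4 total).

4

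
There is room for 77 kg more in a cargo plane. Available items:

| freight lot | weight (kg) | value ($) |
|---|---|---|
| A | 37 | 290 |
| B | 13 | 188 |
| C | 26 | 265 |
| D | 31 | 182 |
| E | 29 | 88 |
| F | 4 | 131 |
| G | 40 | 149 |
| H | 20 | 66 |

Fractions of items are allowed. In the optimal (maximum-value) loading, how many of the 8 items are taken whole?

3

Ratios (sorted): F 32.75, B 14.46, C 10.19, A 7.84, D 5.87, G 3.73, H 3.30, E 3.03
take F (4 @ 131); take B (13 @ 188); take C (26 @ 265); take 34/37 of A → 266.49. Capacity used 77/77.
3 item(s) taken whole; one partial (take 34/37 of A).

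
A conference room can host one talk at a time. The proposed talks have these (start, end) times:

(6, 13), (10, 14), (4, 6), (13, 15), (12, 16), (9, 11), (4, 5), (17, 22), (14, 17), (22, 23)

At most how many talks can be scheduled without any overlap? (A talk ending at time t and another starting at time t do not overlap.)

Sorted by end: (4,5)  (4,6)  (9,11)  (6,13)  (10,14)  (13,15)  (12,16)  (14,17)  (17,22)  (22,23)
take (4,5); take (9,11); skip (10,14); take (13,15); skip (12,16); skip (14,17); take (17,22); take (22,23).
Selected 5 talks.

5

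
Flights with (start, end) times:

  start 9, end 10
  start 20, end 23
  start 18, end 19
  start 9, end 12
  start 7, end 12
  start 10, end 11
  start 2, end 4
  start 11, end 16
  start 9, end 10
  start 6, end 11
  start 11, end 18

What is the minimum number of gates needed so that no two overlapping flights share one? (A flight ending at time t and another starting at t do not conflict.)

Count concurrent intervals with a sweep; the peak is the room count.
starts: [2, 6, 7, 9, 9, 9, 10, 11, 11, 18, 20]
ends:   [4, 10, 10, 11, 11, 12, 12, 16, 18, 19, 23]
s2→1 e4→0 s6→1 s7→2 s9→3 s9→4 s9→5  — peak 5.

5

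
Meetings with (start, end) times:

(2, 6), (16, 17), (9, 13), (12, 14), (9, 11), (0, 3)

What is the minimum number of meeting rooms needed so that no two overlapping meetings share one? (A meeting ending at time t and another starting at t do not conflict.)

Events (time:±→running): 0:+→1 2:+→2 … peak 2.

2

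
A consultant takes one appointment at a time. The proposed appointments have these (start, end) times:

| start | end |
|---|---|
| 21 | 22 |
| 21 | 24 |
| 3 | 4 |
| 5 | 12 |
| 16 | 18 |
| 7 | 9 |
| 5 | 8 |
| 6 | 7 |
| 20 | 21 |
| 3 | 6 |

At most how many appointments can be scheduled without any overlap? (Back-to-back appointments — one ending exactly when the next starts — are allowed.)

6

Sorted by end: (3,4)  (3,6)  (6,7)  (5,8)  (7,9)  (5,12)  (16,18)  (20,21)  (21,22)  (21,24)
take (3,4); take (6,7); take (7,9); take (16,18); take (20,21); take (21,22).
Selected 6 appointments.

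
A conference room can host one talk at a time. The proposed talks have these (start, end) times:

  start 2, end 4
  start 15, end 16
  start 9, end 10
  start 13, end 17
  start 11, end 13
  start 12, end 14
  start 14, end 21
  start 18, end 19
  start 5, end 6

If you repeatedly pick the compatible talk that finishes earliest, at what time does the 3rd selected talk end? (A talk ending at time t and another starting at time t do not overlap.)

Sort by end time and greedily take each interval whose start is ≥ the last chosen end.
By end time: (2,4), (5,6), (9,10), (11,13), (12,14), (15,16), (13,17), (18,19), (14,21).
Pick (2,4); next start ≥ 4 → (5,6); next start ≥ 6 → (9,10); next start ≥ 10 → (11,13); next start ≥ 13 → (15,16); next start ≥ 16 → (18,19).
Selected: (2,4) (5,6) (9,10) (11,13) (15,16) (18,19)

10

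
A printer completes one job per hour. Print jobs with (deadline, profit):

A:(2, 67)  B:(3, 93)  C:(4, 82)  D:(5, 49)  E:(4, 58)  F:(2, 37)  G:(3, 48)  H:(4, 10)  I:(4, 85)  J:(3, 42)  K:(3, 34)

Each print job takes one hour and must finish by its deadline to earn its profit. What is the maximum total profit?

By profit: B(d3,93), I(d4,85), C(d4,82), A(d2,67), E(d4,58), D(d5,49), G(d3,48), J(d3,42), F(d2,37), K(d3,34), H(d4,10)
B→slot 3; I→slot 4; C→slot 2; A→slot 1; E skipped; D→slot 5; G skipped; J skipped; F skipped; K skipped; H skipped.
Profit = 67 + 82 + 93 + 85 + 49 = 376

376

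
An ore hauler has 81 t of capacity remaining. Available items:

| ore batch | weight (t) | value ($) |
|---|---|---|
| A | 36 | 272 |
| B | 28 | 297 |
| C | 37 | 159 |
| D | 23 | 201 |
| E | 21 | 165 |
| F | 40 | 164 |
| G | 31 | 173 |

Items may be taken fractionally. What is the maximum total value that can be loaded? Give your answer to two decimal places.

731.00

Greedy by value/weight ratio, highest first.
Order: B (297/28=10.61) > D (201/23=8.74) > E (165/21=7.86) > A (272/36=7.56) > G (173/31=5.58) > C (159/37=4.30) > F (164/40=4.10)
Fill: take B (28 @ 297) → take D (23 @ 201) → take E (21 @ 165) → take 9/36 of A → 68.00; 81/81 used.
Total value = 731.00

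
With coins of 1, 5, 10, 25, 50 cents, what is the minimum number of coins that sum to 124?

124 = 2×50 + 2×10 + 4×1
Total coins = 2 + 2 + 4 = 8

8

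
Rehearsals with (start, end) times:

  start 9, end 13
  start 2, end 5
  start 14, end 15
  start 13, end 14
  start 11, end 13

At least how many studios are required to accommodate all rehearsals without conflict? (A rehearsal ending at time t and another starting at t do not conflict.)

Events (time:±→running): 2:+→1 5:-→0 9:+→1 11:+→2 … peak 2.

2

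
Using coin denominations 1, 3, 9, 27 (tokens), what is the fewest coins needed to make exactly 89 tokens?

89 = 3×27 + 2×3 + 2×1
Total coins = 3 + 2 + 2 = 7

7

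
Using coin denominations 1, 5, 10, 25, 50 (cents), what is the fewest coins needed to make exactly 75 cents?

Use the largest denomination that fits, subtract, and repeat.
75 = 1×50 + 1×25
Total coins = 1 + 1 = 2

2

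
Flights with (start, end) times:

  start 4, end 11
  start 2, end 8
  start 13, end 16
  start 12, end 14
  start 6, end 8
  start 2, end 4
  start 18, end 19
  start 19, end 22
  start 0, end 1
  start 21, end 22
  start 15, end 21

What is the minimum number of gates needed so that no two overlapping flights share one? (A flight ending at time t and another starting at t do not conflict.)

starts: [0, 2, 2, 4, 6, 12, 13, 15, 18, 19, 21]
ends:   [1, 4, 8, 8, 11, 14, 16, 19, 21, 22, 22]
s0→1 e1→0 s2→1 s2→2 e4→1 s4→2 s6→3  — peak 3.

3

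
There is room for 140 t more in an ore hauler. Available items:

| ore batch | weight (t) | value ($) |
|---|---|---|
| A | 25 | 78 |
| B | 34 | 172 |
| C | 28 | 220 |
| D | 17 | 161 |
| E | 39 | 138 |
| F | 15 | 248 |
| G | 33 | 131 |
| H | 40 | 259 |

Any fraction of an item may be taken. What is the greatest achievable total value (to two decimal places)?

Sort by value per unit weight and fill in that order.
Order: F (248/15=16.53) > D (161/17=9.47) > C (220/28=7.86) > H (259/40=6.47) > B (172/34=5.06) > G (131/33=3.97) > E (138/39=3.54) > A (78/25=3.12)
Fill: take F (15 @ 248) → take D (17 @ 161) → take C (28 @ 220) → take H (40 @ 259) → take B (34 @ 172) → take 6/33 of G → 23.82; 140/140 used.
Total value = 1083.82

1083.82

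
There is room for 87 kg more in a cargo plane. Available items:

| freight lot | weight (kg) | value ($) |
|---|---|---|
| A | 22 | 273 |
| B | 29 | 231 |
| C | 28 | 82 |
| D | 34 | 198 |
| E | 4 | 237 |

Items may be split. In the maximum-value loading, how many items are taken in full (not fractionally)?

Ratios (sorted): E 59.25, A 12.41, B 7.97, D 5.82, C 2.93
take E (4 @ 237); take A (22 @ 273); take B (29 @ 231); take 32/34 of D → 186.35. Capacity used 87/87.
3 item(s) taken whole; one partial (take 32/34 of D).

3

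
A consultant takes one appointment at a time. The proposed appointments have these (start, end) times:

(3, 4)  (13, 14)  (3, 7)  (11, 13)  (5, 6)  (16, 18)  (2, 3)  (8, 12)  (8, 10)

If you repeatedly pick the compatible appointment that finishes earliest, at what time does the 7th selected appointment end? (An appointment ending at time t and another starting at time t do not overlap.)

Sorted by end: (2,3)  (3,4)  (5,6)  (3,7)  (8,10)  (8,12)  (11,13)  (13,14)  (16,18)
take (2,3); take (3,4); take (5,6); skip (3,7); take (8,10); skip (8,12); take (11,13); take (13,14); take (16,18).
Selected: (2,3) (3,4) (5,6) (8,10) (11,13) (13,14) (16,18)

18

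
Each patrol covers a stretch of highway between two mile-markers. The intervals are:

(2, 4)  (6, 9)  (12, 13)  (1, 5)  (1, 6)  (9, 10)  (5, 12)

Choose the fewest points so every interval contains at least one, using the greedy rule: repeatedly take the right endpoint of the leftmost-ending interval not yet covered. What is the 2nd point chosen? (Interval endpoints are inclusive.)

Sorted: [2,4] [1,5] [1,6] [6,9] [9,10] [5,12] [12,13]
{[2,4],[1,5],[1,6]} hit by 4; {[6,9],[9,10],[5,12]} hit by 9; {[12,13]} hit by 13.
Points: 4, 9, 13 (3 total).

9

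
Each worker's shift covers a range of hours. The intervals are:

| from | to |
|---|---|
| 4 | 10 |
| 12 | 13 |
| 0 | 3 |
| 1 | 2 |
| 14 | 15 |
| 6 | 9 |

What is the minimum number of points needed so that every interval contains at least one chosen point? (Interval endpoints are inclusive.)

4

Process intervals by earliest right end; each time one isn't hit yet, stab at its right endpoint.
Sorted: [1,2] [0,3] [6,9] [4,10] [12,13] [14,15]
{[1,2],[0,3]} hit by 2; {[6,9],[4,10]} hit by 9; {[12,13]} hit by 13; {[14,15]} hit by 15.
Points: 2, 9, 13, 15 (4 total).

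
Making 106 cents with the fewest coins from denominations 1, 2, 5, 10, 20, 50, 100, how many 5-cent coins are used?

106 = 1×100 + 1×5 + 1×1
Count of 5: 1

1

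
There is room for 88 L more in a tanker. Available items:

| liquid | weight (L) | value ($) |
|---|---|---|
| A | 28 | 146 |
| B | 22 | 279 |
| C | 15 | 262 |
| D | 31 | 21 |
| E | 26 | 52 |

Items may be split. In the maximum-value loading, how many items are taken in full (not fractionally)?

Greedy by value/weight ratio, highest first.
Ratios (sorted): C 17.47, B 12.68, A 5.21, E 2.00, D 0.68
take C (15 @ 262); take B (22 @ 279); take A (28 @ 146); take 23/26 of E → 46.00. Capacity used 88/88.
3 item(s) taken whole; one partial (take 23/26 of E).

3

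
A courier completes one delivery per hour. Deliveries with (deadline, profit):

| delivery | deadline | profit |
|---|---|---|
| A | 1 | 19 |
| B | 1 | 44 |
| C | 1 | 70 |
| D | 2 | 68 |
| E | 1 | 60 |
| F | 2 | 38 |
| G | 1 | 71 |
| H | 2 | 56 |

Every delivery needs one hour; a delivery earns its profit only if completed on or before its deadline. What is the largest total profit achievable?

By profit: G(d1,71), C(d1,70), D(d2,68), E(d1,60), H(d2,56), B(d1,44), F(d2,38), A(d1,19)
G→slot 1; C skipped; D→slot 2; E skipped; H skipped; B skipped; F skipped; A skipped.
Profit = 71 + 68 = 139

139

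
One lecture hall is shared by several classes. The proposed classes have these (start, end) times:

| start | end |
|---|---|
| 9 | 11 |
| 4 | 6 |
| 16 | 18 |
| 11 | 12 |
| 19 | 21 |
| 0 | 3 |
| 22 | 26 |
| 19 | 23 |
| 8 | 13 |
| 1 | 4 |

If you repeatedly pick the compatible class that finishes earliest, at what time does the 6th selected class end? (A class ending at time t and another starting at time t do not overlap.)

Sort by end time and greedily take each interval whose start is ≥ the last chosen end.
Sorted by end: (0,3)  (1,4)  (4,6)  (9,11)  (11,12)  (8,13)  (16,18)  (19,21)  (19,23)  (22,26)
take (0,3); take (4,6); take (9,11); take (11,12); take (16,18); take (19,21); take (22,26).
Selected: (0,3) (4,6) (9,11) (11,12) (16,18) (19,21) (22,26)

21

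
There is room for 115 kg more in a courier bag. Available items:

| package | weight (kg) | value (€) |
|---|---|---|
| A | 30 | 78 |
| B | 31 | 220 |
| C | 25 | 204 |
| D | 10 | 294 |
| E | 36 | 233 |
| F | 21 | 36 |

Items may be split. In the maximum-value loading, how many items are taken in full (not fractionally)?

Order: D (294/10=29.40) > C (204/25=8.16) > B (220/31=7.10) > E (233/36=6.47) > A (78/30=2.60) > F (36/21=1.71)
Fill: take D (10 @ 294) → take C (25 @ 204) → take B (31 @ 220) → take E (36 @ 233) → take 13/30 of A → 33.80; 115/115 used.
4 item(s) taken whole; one partial (take 13/30 of A).

4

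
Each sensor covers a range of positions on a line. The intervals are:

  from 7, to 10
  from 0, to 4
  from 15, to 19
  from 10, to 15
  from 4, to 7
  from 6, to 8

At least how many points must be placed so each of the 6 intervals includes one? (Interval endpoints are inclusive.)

3

Sorted: [0,4] [4,7] [6,8] [7,10] [10,15] [15,19]
{[0,4],[4,7]} hit by 4; {[6,8],[7,10]} hit by 8; {[10,15],[15,19]} hit by 15.
Points: 4, 8, 15 (3 total).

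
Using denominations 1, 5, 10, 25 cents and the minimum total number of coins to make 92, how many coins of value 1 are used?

2

92 = 3×25 + 1×10 + 1×5 + 2×1
Count of 1: 2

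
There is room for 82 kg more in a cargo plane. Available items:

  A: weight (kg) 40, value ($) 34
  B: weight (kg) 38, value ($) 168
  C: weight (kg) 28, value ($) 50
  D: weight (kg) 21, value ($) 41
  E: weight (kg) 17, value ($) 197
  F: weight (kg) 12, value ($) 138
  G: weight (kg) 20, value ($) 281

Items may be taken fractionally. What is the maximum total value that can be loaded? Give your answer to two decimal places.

761.89

Greedy by value/weight ratio, highest first.
Ratios (sorted): G 14.05, E 11.59, F 11.50, B 4.42, D 1.95, C 1.79, A 0.85
take G (20 @ 281); take E (17 @ 197); take F (12 @ 138); take 33/38 of B → 145.89. Capacity used 82/82.
Total value = 761.89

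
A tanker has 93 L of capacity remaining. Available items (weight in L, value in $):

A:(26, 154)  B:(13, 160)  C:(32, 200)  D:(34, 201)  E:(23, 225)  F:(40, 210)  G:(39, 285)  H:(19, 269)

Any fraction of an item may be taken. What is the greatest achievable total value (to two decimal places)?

931.69

Greedy by value/weight ratio, highest first.
Order: H (269/19=14.16) > B (160/13=12.31) > E (225/23=9.78) > G (285/39=7.31) > C (200/32=6.25) > A (154/26=5.92) > D (201/34=5.91) > F (210/40=5.25)
Fill: take H (19 @ 269) → take B (13 @ 160) → take E (23 @ 225) → take 38/39 of G → 277.69; 93/93 used.
Total value = 931.69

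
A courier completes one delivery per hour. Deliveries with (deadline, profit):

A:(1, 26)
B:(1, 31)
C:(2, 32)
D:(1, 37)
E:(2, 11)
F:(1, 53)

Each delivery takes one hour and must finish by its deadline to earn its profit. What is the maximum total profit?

Take jobs in profit order; each goes to the latest open slot no later than its deadline.
Profit order: F=53 D=37 C=32 B=31 A=26 E=11
Assign: F→slot 1, D skipped, C→slot 2, B skipped, A skipped, E skipped.
Slots: [1:F] [2:C]
Profit = 53 + 32 = 85

85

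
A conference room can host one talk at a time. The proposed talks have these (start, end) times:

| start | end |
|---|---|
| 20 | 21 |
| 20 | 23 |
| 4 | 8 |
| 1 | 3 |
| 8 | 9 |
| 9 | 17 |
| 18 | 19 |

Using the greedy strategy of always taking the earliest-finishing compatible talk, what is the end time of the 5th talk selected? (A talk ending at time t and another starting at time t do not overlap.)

19

Order by finish time; keep every interval that doesn't clash with the previous kept one.
Sorted by end: (1,3)  (4,8)  (8,9)  (9,17)  (18,19)  (20,21)  (20,23)
take (1,3); take (4,8); take (8,9); take (9,17); take (18,19); take (20,21).
Selected: (1,3) (4,8) (8,9) (9,17) (18,19) (20,21)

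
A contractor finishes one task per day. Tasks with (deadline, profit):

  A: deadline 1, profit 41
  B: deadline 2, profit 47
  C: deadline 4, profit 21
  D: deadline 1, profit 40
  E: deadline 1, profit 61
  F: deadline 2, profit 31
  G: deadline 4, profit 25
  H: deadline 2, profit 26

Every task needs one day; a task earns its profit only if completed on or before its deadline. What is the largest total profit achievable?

Profit order: E=61 B=47 A=41 D=40 F=31 H=26 G=25 C=21
Assign: E→slot 1, B→slot 2, A skipped, D skipped, F skipped, H skipped, G→slot 4, C→slot 3.
Slots: [1:E] [2:B] [3:C] [4:G]
Profit = 61 + 47 + 21 + 25 = 154

154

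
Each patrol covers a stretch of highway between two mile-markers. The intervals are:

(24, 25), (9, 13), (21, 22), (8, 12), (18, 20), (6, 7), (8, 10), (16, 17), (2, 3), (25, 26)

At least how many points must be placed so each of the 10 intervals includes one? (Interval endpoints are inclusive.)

Sort by right endpoint; whenever an interval is uncovered, place a point at its right end.
By right end: [2,3]  [6,7]  [8,10]  [8,12]  [9,13]  [16,17]  [18,20]  [21,22]  [24,25]  [25,26]
[2,3] uncovered → point at 3; [6,7] uncovered → point at 7; [8,10] uncovered → point at 10; [16,17] uncovered → point at 17; [18,20] uncovered → point at 20; [21,22] uncovered → point at 22; [24,25] uncovered → point at 25.
Points: 3, 7, 10, 17, 20, 22, 25 (7 total).

7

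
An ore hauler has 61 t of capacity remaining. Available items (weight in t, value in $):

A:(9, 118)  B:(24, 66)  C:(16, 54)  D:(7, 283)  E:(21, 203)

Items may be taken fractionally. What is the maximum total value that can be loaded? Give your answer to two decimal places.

680.00

Greedy by value/weight ratio, highest first.
Ratios (sorted): D 40.43, A 13.11, E 9.67, C 3.38, B 2.75
take D (7 @ 283); take A (9 @ 118); take E (21 @ 203); take C (16 @ 54); take 8/24 of B → 22.00. Capacity used 61/61.
Total value = 680.00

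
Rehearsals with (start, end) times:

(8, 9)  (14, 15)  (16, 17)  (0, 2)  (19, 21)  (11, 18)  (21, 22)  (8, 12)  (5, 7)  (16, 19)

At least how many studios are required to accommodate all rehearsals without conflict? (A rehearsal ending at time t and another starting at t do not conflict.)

Count concurrent intervals with a sweep; the peak is the room count.
Events (time:±→running): 0:+→1 2:-→0 5:+→1 7:-→0 8:+→1 8:+→2 9:-→1 11:+→2 12:-→1 14:+→2 15:-→1 16:+→2 16:+→3 … peak 3.

3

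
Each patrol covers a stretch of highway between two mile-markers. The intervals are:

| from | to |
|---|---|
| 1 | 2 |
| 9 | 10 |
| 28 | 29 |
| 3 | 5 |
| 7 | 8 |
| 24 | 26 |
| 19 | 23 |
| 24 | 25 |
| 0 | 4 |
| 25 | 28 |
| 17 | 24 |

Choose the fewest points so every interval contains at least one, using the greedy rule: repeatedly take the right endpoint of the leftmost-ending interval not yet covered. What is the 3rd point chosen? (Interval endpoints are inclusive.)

8

Sort by right endpoint; whenever an interval is uncovered, place a point at its right end.
Sorted: [1,2] [0,4] [3,5] [7,8] [9,10] [19,23] [17,24] [24,25] [24,26] [25,28] [28,29]
{[1,2],[0,4]} hit by 2; {[3,5]} hit by 5; {[7,8]} hit by 8; {[9,10]} hit by 10; {[19,23],[17,24]} hit by 23; {[24,25],[24,26],[25,28]} hit by 25; {[28,29]} hit by 29.
Points: 2, 5, 8, 10, 23, 25, 29 (7 total).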